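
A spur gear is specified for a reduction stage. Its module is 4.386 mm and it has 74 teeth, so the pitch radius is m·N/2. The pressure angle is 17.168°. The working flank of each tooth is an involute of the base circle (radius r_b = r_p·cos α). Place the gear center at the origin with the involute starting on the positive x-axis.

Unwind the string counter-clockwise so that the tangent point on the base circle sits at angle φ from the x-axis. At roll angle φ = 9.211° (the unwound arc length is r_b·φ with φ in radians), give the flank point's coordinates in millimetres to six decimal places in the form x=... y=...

pitch radius r_p = m·N/2 = 4.386·74/2 = 162.282000
base radius r_b = r_p·cos α = 162.282000·cos 17.168° = 155.051261
roll angle φ = 9.211° = 0.16076228 rad
x = r_b·(cos φ + φ·sin φ) = 155.051261·(0.98710555 + 0.16076228·0.16007070) = 157.041945
y = r_b·(sin φ − φ·cos φ) = 155.051261·(0.16007070 − 0.16076228·0.98710555) = 0.214182

x=157.041945 y=0.214182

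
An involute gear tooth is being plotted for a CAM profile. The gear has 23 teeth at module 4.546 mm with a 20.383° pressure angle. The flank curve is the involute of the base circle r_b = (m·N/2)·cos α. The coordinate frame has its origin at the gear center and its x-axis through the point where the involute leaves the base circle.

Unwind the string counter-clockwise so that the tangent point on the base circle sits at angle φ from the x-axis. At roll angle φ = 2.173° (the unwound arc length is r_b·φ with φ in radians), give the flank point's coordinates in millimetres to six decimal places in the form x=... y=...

pitch radius r_p = m·N/2 = 4.546·23/2 = 52.279000
base radius r_b = r_p·cos α = 52.279000·cos 20.383° = 49.005570
roll angle φ = 2.173° = 0.03792600 rad
x = r_b·(cos φ + φ·sin φ) = 49.005570·(0.99928090 + 0.03792600·0.03791691) = 49.040802
y = r_b·(sin φ − φ·cos φ) = 49.005570·(0.03791691 − 0.03792600·0.99928090) = 0.000891

x=49.040802 y=0.000891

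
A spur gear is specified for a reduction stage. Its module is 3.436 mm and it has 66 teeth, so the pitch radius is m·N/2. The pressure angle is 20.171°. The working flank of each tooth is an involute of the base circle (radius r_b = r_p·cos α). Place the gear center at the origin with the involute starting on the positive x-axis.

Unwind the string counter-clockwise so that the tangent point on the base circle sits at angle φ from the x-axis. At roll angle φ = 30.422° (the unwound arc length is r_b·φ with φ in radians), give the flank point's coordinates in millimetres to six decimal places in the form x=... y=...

x=120.395709 y=5.162495

pitch radius r_p = m·N/2 = 3.436·66/2 = 113.388000
base radius r_b = r_p·cos α = 113.388000·cos 20.171° = 106.433650
roll angle φ = 30.422° = 0.53096407 rad
x = r_b·(cos φ + φ·sin φ) = 106.433650·(0.86231930 + 0.53096407·0.50636491) = 120.395709
y = r_b·(sin φ − φ·cos φ) = 106.433650·(0.50636491 − 0.53096407·0.86231930) = 5.162495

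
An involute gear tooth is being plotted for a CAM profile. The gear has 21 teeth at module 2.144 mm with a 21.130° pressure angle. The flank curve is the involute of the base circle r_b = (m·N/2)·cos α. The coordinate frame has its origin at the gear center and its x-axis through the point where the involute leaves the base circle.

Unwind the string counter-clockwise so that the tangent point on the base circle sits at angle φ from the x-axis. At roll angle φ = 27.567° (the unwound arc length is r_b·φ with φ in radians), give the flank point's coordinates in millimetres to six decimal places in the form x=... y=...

x=23.290013 y=0.761691

pitch radius r_p = m·N/2 = 2.144·21/2 = 22.512000
base radius r_b = r_p·cos α = 22.512000·cos 21.130° = 20.998404
roll angle φ = 27.567° = 0.48113491 rad
x = r_b·(cos φ + φ·sin φ) = 20.998404·(0.88647027 + 0.48113491·0.46278554) = 23.290013
y = r_b·(sin φ − φ·cos φ) = 20.998404·(0.46278554 − 0.48113491·0.88647027) = 0.761691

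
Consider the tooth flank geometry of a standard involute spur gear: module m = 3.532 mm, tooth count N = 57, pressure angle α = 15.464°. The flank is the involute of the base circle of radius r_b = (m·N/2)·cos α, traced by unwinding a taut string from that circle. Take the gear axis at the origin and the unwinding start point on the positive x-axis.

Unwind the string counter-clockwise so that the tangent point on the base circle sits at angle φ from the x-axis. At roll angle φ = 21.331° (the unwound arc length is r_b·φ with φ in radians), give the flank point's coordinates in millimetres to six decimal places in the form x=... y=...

pitch radius r_p = m·N/2 = 3.532·57/2 = 100.662000
base radius r_b = r_p·cos α = 100.662000·cos 15.464° = 97.017852
roll angle φ = 21.331° = 0.37229618 rad
x = r_b·(cos φ + φ·sin φ) = 97.017852·(0.93149455 + 0.37229618·0.36375527) = 103.510214
y = r_b·(sin φ − φ·cos φ) = 97.017852·(0.36375527 − 0.37229618·0.93149455) = 1.645753

x=103.510214 y=1.645753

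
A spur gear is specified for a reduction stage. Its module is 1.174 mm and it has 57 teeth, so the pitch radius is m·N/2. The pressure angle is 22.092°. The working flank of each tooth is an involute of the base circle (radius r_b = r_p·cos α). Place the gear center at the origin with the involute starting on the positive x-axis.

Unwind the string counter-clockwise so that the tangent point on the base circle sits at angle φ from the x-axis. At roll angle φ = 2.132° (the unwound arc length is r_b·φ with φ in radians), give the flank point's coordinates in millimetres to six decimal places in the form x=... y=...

x=31.023935 y=0.000532

pitch radius r_p = m·N/2 = 1.174·57/2 = 33.459000
base radius r_b = r_p·cos α = 33.459000·cos 22.092° = 31.002479
roll angle φ = 2.132° = 0.03721042 rad
x = r_b·(cos φ + φ·sin φ) = 31.002479·(0.99930777 + 0.03721042·0.03720183) = 31.023935
y = r_b·(sin φ − φ·cos φ) = 31.002479·(0.03720183 − 0.03721042·0.99930777) = 0.000532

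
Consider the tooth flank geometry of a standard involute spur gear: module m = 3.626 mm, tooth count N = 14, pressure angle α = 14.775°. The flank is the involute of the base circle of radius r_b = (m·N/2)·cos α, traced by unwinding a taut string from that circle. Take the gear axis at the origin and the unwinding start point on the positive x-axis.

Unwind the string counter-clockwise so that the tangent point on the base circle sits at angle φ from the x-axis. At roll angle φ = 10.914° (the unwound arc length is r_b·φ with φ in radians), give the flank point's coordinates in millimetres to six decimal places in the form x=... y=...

x=24.983969 y=0.056339

pitch radius r_p = m·N/2 = 3.626·14/2 = 25.382000
base radius r_b = r_p·cos α = 25.382000·cos 14.775° = 24.542738
roll angle φ = 10.914° = 0.19048523 rad
x = r_b·(cos φ + φ·sin φ) = 24.542738·(0.98191248 + 0.19048523·0.18933538) = 24.983969
y = r_b·(sin φ − φ·cos φ) = 24.542738·(0.18933538 − 0.19048523·0.98191248) = 0.056339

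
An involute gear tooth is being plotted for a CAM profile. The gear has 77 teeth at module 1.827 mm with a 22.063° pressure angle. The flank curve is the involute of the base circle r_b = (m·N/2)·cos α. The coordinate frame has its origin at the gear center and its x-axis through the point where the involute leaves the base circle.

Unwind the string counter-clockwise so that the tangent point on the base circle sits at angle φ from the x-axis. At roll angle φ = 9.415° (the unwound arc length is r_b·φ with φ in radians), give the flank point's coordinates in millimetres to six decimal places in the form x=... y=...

x=66.062815 y=0.096155

pitch radius r_p = m·N/2 = 1.827·77/2 = 70.339500
base radius r_b = r_p·cos α = 70.339500·cos 22.063° = 65.188636
roll angle φ = 9.415° = 0.16432275 rad
x = r_b·(cos φ + φ·sin φ) = 65.188636·(0.98652937 + 0.16432275·0.16358424) = 66.062815
y = r_b·(sin φ − φ·cos φ) = 65.188636·(0.16358424 − 0.16432275·0.98652937) = 0.096155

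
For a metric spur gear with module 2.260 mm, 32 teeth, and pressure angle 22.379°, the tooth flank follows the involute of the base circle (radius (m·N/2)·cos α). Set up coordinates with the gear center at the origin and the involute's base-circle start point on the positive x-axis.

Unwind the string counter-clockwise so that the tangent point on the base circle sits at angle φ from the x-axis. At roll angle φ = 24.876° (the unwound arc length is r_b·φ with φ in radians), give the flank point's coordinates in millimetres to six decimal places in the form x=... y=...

pitch radius r_p = m·N/2 = 2.260·32/2 = 36.160000
base radius r_b = r_p·cos α = 36.160000·cos 22.379° = 33.436633
roll angle φ = 24.876° = 0.43416810 rad
x = r_b·(cos φ + φ·sin φ) = 33.436633·(0.90722030 + 0.43416810·0.42065583) = 36.441103
y = r_b·(sin φ − φ·cos φ) = 33.436633·(0.42065583 − 0.43416810·0.90722030) = 0.895089

x=36.441103 y=0.895089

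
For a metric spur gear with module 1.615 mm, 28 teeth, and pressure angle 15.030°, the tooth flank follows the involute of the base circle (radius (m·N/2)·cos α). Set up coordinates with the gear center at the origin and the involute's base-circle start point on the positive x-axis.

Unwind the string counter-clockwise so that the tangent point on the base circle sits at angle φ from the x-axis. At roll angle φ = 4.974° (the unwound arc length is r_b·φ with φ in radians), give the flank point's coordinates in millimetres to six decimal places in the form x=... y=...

x=21.918646 y=0.004759

pitch radius r_p = m·N/2 = 1.615·28/2 = 22.610000
base radius r_b = r_p·cos α = 22.610000·cos 15.030° = 21.836516
roll angle φ = 4.974° = 0.08681268 rad
x = r_b·(cos φ + φ·sin φ) = 21.836516·(0.99623415 + 0.08681268·0.08670367) = 21.918646
y = r_b·(sin φ − φ·cos φ) = 21.836516·(0.08670367 − 0.08681268·0.99623415) = 0.004759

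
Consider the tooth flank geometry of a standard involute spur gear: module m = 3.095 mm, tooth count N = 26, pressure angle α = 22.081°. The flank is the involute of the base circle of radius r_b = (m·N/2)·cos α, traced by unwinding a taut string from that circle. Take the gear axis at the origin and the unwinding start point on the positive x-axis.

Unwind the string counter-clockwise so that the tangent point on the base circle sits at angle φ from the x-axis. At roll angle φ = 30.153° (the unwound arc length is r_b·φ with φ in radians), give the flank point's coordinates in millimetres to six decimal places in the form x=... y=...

pitch radius r_p = m·N/2 = 3.095·26/2 = 40.235000
base radius r_b = r_p·cos α = 40.235000·cos 22.081° = 37.283897
roll angle φ = 30.153° = 0.52626913 rad
x = r_b·(cos φ + φ·sin φ) = 37.283897·(0.86468714 + 0.52626913·0.50231081) = 42.094930
y = r_b·(sin φ − φ·cos φ) = 37.283897·(0.50231081 − 0.52626913·0.86468714) = 1.761763

x=42.094930 y=1.761763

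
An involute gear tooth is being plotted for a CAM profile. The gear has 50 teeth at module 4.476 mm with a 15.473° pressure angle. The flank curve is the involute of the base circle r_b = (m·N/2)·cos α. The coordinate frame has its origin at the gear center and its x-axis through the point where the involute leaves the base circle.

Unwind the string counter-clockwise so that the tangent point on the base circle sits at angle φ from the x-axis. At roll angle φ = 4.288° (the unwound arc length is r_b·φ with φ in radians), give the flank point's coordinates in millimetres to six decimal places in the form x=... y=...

pitch radius r_p = m·N/2 = 4.476·50/2 = 111.900000
base radius r_b = r_p·cos α = 111.900000·cos 15.473° = 107.844328
roll angle φ = 4.288° = 0.07483972 rad
x = r_b·(cos φ + φ·sin φ) = 107.844328·(0.99720082 + 0.07483972·0.07476988) = 108.145922
y = r_b·(sin φ − φ·cos φ) = 107.844328·(0.07476988 − 0.07483972·0.99720082) = 0.015060

x=108.145922 y=0.015060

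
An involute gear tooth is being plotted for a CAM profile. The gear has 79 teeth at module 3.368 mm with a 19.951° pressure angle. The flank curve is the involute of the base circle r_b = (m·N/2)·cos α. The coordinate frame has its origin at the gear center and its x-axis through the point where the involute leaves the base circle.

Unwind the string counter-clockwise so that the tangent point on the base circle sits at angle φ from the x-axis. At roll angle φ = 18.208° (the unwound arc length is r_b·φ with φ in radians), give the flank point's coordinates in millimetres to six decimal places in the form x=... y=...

x=131.207785 y=1.324327

pitch radius r_p = m·N/2 = 3.368·79/2 = 133.036000
base radius r_b = r_p·cos α = 133.036000·cos 19.951° = 125.051815
roll angle φ = 18.208° = 0.31778955 rad
x = r_b·(cos φ + φ·sin φ) = 125.051815·(0.94992843 + 0.31778955·0.31246756) = 131.207785
y = r_b·(sin φ − φ·cos φ) = 125.051815·(0.31246756 − 0.31778955·0.94992843) = 1.324327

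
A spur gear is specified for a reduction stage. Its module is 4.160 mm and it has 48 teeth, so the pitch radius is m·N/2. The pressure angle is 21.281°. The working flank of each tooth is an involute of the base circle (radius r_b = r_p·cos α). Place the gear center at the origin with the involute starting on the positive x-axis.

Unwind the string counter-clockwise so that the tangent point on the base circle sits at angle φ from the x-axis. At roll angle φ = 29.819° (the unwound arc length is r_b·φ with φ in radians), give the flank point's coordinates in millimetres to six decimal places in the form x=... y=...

pitch radius r_p = m·N/2 = 4.160·48/2 = 99.840000
base radius r_b = r_p·cos α = 99.840000·cos 21.281° = 93.032074
roll angle φ = 29.819° = 0.52043973 rad
x = r_b·(cos φ + φ·sin φ) = 93.032074·(0.86760060 + 0.52043973·0.49726170) = 104.790895
y = r_b·(sin φ − φ·cos φ) = 93.032074·(0.49726170 − 0.52043973·0.86760060) = 4.254159

x=104.790895 y=4.254159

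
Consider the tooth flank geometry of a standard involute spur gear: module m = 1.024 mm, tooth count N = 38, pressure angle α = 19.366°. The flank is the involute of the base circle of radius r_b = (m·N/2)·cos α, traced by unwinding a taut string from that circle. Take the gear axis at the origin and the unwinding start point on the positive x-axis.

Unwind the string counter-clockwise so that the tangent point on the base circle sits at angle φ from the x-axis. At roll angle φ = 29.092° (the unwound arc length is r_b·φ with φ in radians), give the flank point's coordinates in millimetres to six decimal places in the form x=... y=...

pitch radius r_p = m·N/2 = 1.024·38/2 = 19.456000
base radius r_b = r_p·cos α = 19.456000·cos 19.366° = 18.355172
roll angle φ = 29.092° = 0.50775119 rad
x = r_b·(cos φ + φ·sin φ) = 18.355172·(0.87384012 + 0.50775119·0.48621337) = 20.570926
y = r_b·(sin φ − φ·cos φ) = 18.355172·(0.48621337 − 0.50775119·0.87384012) = 0.780462

x=20.570926 y=0.780462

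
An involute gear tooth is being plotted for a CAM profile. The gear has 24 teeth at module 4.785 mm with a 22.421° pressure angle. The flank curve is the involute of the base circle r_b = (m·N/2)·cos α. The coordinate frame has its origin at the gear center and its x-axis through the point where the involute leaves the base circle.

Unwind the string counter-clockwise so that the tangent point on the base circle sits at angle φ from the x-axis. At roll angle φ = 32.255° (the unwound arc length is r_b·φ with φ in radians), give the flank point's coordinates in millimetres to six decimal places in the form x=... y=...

pitch radius r_p = m·N/2 = 4.785·24/2 = 57.420000
base radius r_b = r_p·cos α = 57.420000·cos 22.421° = 53.079410
roll angle φ = 32.255° = 0.56295595 rad
x = r_b·(cos φ + φ·sin φ) = 53.079410·(0.84568125 + 0.56295595·0.53368832) = 60.835600
y = r_b·(sin φ − φ·cos φ) = 53.079410·(0.53368832 − 0.56295595·0.84568125) = 3.057747

x=60.835600 y=3.057747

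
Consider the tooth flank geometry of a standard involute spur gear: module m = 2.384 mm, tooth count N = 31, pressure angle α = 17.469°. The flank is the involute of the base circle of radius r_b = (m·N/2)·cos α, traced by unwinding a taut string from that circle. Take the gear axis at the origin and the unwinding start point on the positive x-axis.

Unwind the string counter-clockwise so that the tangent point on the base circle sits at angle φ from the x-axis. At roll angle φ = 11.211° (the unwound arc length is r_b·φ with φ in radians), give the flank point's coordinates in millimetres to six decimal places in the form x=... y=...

x=35.916064 y=0.087682

pitch radius r_p = m·N/2 = 2.384·31/2 = 36.952000
base radius r_b = r_p·cos α = 36.952000·cos 17.469° = 35.247756
roll angle φ = 11.211° = 0.19566886 rad
x = r_b·(cos φ + φ·sin φ) = 35.247756·(0.98091785 + 0.19566886·0.19442268) = 35.916064
y = r_b·(sin φ − φ·cos φ) = 35.247756·(0.19442268 − 0.19566886·0.98091785) = 0.087682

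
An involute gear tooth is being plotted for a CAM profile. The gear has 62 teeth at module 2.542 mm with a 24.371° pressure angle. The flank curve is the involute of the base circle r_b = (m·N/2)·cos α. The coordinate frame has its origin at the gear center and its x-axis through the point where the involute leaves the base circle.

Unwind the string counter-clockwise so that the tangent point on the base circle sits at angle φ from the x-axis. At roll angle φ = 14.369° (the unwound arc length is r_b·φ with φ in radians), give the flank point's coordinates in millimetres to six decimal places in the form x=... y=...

x=74.002057 y=0.375026

pitch radius r_p = m·N/2 = 2.542·62/2 = 78.802000
base radius r_b = r_p·cos α = 78.802000·cos 24.371° = 71.780161
roll angle φ = 14.369° = 0.25078636 rad
x = r_b·(cos φ + φ·sin φ) = 71.780161·(0.96871757 + 0.25078636·0.24816580) = 74.002057
y = r_b·(sin φ − φ·cos φ) = 71.780161·(0.24816580 − 0.25078636·0.96871757) = 0.375026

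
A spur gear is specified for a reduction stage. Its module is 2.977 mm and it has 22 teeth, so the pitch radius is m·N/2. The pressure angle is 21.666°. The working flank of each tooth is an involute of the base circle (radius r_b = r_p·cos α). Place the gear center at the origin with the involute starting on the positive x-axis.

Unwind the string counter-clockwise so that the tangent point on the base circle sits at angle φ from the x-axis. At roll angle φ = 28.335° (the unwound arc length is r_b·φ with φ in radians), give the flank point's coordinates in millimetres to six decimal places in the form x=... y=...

x=33.930555 y=1.197218

pitch radius r_p = m·N/2 = 2.977·22/2 = 32.747000
base radius r_b = r_p·cos α = 32.747000·cos 21.666° = 30.433484
roll angle φ = 28.335° = 0.49453904 rad
x = r_b·(cos φ + φ·sin φ) = 30.433484·(0.88018759 + 0.49453904·0.47462597) = 33.930555
y = r_b·(sin φ − φ·cos φ) = 30.433484·(0.47462597 − 0.49453904·0.88018759) = 1.197218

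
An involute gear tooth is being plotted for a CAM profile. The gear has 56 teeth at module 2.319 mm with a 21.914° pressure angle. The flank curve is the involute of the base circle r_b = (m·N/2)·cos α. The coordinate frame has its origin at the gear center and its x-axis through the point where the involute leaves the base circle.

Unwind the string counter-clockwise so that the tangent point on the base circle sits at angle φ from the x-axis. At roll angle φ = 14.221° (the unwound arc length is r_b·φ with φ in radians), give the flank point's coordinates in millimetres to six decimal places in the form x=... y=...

pitch radius r_p = m·N/2 = 2.319·56/2 = 64.932000
base radius r_b = r_p·cos α = 64.932000·cos 21.914° = 60.240344
roll angle φ = 14.221° = 0.24820327 rad
x = r_b·(cos φ + φ·sin φ) = 60.240344·(0.96935537 + 0.24820327·0.24566269) = 62.067413
y = r_b·(sin φ − φ·cos φ) = 60.240344·(0.24566269 − 0.24820327·0.96935537) = 0.305148

x=62.067413 y=0.305148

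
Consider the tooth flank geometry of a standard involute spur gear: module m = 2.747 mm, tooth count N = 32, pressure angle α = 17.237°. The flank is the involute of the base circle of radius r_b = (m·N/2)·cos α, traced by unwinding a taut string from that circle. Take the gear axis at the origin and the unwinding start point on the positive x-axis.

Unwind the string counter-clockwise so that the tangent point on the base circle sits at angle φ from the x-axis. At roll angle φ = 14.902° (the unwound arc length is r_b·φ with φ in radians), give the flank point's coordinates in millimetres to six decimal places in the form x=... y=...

pitch radius r_p = m·N/2 = 2.747·32/2 = 43.952000
base radius r_b = r_p·cos α = 43.952000·cos 17.237° = 41.977993
roll angle φ = 14.902° = 0.26008897 rad
x = r_b·(cos φ + φ·sin φ) = 41.977993·(0.96636710 + 0.26008897·0.25716653) = 43.373899
y = r_b·(sin φ − φ·cos φ) = 41.977993·(0.25716653 − 0.26008897·0.96636710) = 0.244526

x=43.373899 y=0.244526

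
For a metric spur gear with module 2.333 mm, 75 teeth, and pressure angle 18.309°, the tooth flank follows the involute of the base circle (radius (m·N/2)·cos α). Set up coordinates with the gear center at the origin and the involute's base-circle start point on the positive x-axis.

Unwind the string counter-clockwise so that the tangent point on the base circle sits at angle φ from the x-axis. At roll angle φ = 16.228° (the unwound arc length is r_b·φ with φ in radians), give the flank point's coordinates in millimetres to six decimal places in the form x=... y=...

x=86.323523 y=0.624025

pitch radius r_p = m·N/2 = 2.333·75/2 = 87.487500
base radius r_b = r_p·cos α = 87.487500·cos 18.309° = 83.058545
roll angle φ = 16.228° = 0.28323203 rad
x = r_b·(cos φ + φ·sin φ) = 83.058545·(0.96015723 + 0.28323203·0.27946036) = 86.323523
y = r_b·(sin φ − φ·cos φ) = 83.058545·(0.27946036 − 0.28323203·0.96015723) = 0.624025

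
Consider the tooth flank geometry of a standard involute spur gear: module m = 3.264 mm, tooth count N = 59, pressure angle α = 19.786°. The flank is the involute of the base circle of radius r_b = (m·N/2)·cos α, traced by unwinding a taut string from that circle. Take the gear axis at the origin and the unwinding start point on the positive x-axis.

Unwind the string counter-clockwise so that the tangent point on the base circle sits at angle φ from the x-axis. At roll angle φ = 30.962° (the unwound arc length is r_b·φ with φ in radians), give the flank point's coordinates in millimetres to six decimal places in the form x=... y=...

pitch radius r_p = m·N/2 = 3.264·59/2 = 96.288000
base radius r_b = r_p·cos α = 96.288000·cos 19.786° = 90.603494
roll angle φ = 30.962° = 0.54038884 rad
x = r_b·(cos φ + φ·sin φ) = 90.603494·(0.85750870 + 0.54038884·0.51446947) = 102.882285
y = r_b·(sin φ − φ·cos φ) = 90.603494·(0.51446947 − 0.54038884·0.85750870) = 4.628147

x=102.882285 y=4.628147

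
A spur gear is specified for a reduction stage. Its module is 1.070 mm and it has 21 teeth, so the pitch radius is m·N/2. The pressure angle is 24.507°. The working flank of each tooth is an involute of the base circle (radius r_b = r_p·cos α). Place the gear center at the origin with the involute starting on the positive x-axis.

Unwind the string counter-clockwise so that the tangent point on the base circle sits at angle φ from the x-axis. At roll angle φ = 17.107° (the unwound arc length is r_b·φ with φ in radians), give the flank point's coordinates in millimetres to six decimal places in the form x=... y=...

pitch radius r_p = m·N/2 = 1.070·21/2 = 11.235000
base radius r_b = r_p·cos α = 11.235000·cos 24.507° = 10.222846
roll angle φ = 17.107° = 0.29857348 rad
x = r_b·(cos φ + φ·sin φ) = 10.222846·(0.95575708 + 0.29857348·0.29415710) = 10.668404
y = r_b·(sin φ − φ·cos φ) = 10.222846·(0.29415710 − 0.29857348·0.95575708) = 0.089893

x=10.668404 y=0.089893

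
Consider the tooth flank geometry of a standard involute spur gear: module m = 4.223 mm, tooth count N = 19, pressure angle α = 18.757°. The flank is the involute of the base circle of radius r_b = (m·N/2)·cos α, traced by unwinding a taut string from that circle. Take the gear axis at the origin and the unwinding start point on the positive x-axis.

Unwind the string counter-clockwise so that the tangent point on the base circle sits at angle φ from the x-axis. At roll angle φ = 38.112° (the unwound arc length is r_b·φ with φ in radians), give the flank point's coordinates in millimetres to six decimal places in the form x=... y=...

x=45.484940 y=3.564525

pitch radius r_p = m·N/2 = 4.223·19/2 = 40.118500
base radius r_b = r_p·cos α = 40.118500·cos 18.757° = 37.987841
roll angle φ = 38.112° = 0.66517988 rad
x = r_b·(cos φ + φ·sin φ) = 37.987841·(0.78680577 + 0.66517988·0.61720068) = 45.484940
y = r_b·(sin φ − φ·cos φ) = 37.987841·(0.61720068 − 0.66517988·0.78680577) = 3.564525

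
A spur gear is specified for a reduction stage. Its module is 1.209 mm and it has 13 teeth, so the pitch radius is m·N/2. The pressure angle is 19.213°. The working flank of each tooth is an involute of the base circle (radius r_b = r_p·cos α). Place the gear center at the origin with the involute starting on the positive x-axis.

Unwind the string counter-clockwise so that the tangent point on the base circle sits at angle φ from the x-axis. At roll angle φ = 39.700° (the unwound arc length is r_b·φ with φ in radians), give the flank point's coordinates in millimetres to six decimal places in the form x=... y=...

pitch radius r_p = m·N/2 = 1.209·13/2 = 7.858500
base radius r_b = r_p·cos α = 7.858500·cos 19.213° = 7.420795
roll angle φ = 39.700° = 0.69289571 rad
x = r_b·(cos φ + φ·sin φ) = 7.420795·(0.76939956 + 0.69289571·0.63876782) = 8.993997
y = r_b·(sin φ − φ·cos φ) = 7.420795·(0.63876782 − 0.69289571·0.76939956) = 0.784038

x=8.993997 y=0.784038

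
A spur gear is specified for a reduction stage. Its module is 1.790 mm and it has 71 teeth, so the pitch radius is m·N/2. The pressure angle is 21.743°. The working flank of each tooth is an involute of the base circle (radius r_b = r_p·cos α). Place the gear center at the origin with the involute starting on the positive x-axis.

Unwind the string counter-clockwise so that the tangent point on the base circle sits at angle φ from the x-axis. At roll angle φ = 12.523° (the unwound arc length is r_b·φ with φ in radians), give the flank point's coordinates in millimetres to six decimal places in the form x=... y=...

pitch radius r_p = m·N/2 = 1.790·71/2 = 63.545000
base radius r_b = r_p·cos α = 63.545000·cos 21.743° = 59.024079
roll angle φ = 12.523° = 0.21856758 rad
x = r_b·(cos φ + φ·sin φ) = 59.024079·(0.97620904 + 0.21856758·0.21683151) = 60.417129
y = r_b·(sin φ − φ·cos φ) = 59.024079·(0.21683151 − 0.21856758·0.97620904) = 0.204451

x=60.417129 y=0.204451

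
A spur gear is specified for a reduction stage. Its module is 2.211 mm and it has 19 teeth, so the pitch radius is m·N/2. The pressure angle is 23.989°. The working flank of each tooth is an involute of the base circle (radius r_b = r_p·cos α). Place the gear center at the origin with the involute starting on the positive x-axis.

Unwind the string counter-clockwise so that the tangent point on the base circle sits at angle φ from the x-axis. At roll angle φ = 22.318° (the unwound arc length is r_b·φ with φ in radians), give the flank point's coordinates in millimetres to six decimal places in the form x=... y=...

x=20.591290 y=0.372351

pitch radius r_p = m·N/2 = 2.211·19/2 = 21.004500
base radius r_b = r_p·cos α = 21.004500·cos 23.989° = 19.190205
roll angle φ = 22.318° = 0.38952258 rad
x = r_b·(cos φ + φ·sin φ) = 19.190205·(0.92509046 + 0.38952258·0.37974680) = 20.591290
y = r_b·(sin φ − φ·cos φ) = 19.190205·(0.37974680 − 0.38952258·0.92509046) = 0.372351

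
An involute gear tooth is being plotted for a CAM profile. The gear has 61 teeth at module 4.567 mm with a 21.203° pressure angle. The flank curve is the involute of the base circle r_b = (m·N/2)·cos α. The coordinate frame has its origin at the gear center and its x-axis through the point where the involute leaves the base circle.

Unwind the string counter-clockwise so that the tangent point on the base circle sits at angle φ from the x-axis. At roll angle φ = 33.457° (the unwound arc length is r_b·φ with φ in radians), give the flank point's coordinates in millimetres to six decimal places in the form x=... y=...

pitch radius r_p = m·N/2 = 4.567·61/2 = 139.293500
base radius r_b = r_p·cos α = 139.293500·cos 21.203° = 129.864008
roll angle φ = 33.457° = 0.58393481 rad
x = r_b·(cos φ + φ·sin φ) = 129.864008·(0.83429981 + 0.58393481·0.55131101) = 150.152596
y = r_b·(sin φ − φ·cos φ) = 129.864008·(0.55131101 − 0.58393481·0.83429981) = 8.328738

x=150.152596 y=8.328738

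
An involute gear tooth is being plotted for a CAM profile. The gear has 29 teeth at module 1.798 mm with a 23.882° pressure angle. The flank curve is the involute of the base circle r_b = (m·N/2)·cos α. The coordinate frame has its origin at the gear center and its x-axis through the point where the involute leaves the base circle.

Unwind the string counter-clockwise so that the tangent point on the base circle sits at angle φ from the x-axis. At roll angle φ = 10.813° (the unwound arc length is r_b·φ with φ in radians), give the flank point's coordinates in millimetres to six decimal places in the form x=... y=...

pitch radius r_p = m·N/2 = 1.798·29/2 = 26.071000
base radius r_b = r_p·cos α = 26.071000·cos 23.882° = 23.838832
roll angle φ = 10.813° = 0.18872245 rad
x = r_b·(cos φ + φ·sin φ) = 23.838832·(0.98224471 + 0.18872245·0.18760418) = 24.259583
y = r_b·(sin φ − φ·cos φ) = 23.838832·(0.18760418 − 0.18872245·0.98224471) = 0.053221

x=24.259583 y=0.053221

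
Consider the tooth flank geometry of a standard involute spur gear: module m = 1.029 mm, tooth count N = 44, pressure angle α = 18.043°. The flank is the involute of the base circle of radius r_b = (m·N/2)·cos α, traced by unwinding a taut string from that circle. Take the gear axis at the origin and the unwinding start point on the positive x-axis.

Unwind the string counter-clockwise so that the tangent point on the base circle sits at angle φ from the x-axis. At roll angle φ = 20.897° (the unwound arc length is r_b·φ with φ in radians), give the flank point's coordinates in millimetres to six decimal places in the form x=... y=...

pitch radius r_p = m·N/2 = 1.029·44/2 = 22.638000
base radius r_b = r_p·cos α = 22.638000·cos 18.043° = 21.524761
roll angle φ = 20.897° = 0.36472145 rad
x = r_b·(cos φ + φ·sin φ) = 21.524761·(0.93422315 + 0.36472145·0.35668908) = 22.909133
y = r_b·(sin φ − φ·cos φ) = 21.524761·(0.35668908 − 0.36472145·0.93422315) = 0.343489

x=22.909133 y=0.343489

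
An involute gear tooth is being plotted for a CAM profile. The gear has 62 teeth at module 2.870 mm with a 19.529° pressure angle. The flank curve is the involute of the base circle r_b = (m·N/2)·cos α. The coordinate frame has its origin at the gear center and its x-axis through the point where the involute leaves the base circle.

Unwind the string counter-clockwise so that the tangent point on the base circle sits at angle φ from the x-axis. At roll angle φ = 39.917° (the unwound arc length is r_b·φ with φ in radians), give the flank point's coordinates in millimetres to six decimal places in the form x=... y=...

x=101.797765 y=9.000554

pitch radius r_p = m·N/2 = 2.870·62/2 = 88.970000
base radius r_b = r_p·cos α = 88.970000·cos 19.529° = 83.851771
roll angle φ = 39.917° = 0.69668308 rad
x = r_b·(cos φ + φ·sin φ) = 83.851771·(0.76697480 + 0.69668308·0.64167723) = 101.797765
y = r_b·(sin φ − φ·cos φ) = 83.851771·(0.64167723 − 0.69668308·0.76697480) = 9.000554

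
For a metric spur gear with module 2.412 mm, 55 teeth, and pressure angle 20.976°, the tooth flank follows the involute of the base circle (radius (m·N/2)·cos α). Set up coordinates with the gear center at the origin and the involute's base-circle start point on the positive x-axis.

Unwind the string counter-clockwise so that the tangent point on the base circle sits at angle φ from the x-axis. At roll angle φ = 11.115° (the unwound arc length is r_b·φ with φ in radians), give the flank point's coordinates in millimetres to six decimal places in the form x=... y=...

x=63.088800 y=0.150154

pitch radius r_p = m·N/2 = 2.412·55/2 = 66.330000
base radius r_b = r_p·cos α = 66.330000·cos 20.976° = 61.934341
roll angle φ = 11.115° = 0.19399335 rad
x = r_b·(cos φ + φ·sin φ) = 61.934341·(0.98124223 + 0.19399335·0.19277886) = 63.088800
y = r_b·(sin φ − φ·cos φ) = 61.934341·(0.19277886 − 0.19399335·0.98124223) = 0.150154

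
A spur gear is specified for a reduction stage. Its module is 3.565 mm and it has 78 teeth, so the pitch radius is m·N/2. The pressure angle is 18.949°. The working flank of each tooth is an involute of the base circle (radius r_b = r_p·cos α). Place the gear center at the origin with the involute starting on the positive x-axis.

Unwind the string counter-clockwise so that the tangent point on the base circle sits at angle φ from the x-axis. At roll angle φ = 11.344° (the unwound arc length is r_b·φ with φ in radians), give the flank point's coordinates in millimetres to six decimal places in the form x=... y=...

x=134.052625 y=0.338870

pitch radius r_p = m·N/2 = 3.565·78/2 = 139.035000
base radius r_b = r_p·cos α = 139.035000·cos 18.949° = 131.500415
roll angle φ = 11.344° = 0.19799015 rad
x = r_b·(cos φ + φ·sin φ) = 131.500415·(0.98046389 + 0.19799015·0.19669914) = 134.052625
y = r_b·(sin φ − φ·cos φ) = 131.500415·(0.19669914 − 0.19799015·0.98046389) = 0.338870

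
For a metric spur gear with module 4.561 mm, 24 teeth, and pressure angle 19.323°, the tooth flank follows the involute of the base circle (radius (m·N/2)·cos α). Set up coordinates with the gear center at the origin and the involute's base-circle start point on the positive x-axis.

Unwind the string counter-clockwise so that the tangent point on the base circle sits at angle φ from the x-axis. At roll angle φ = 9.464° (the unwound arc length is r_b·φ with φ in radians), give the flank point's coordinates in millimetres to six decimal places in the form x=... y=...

x=52.348637 y=0.077377

pitch radius r_p = m·N/2 = 4.561·24/2 = 54.732000
base radius r_b = r_p·cos α = 54.732000·cos 19.323° = 51.648848
roll angle φ = 9.464° = 0.16517796 rad
x = r_b·(cos φ + φ·sin φ) = 51.648848·(0.98638911 + 0.16517796·0.16442787) = 52.348637
y = r_b·(sin φ − φ·cos φ) = 51.648848·(0.16442787 − 0.16517796·0.98638911) = 0.077377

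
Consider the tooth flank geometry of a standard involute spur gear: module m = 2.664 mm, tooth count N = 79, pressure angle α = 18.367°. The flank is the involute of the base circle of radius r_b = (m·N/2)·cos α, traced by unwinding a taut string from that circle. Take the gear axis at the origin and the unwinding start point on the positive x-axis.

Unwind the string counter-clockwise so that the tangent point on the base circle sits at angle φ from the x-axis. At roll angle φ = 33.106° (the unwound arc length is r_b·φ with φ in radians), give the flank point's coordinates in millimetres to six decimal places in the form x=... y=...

pitch radius r_p = m·N/2 = 2.664·79/2 = 105.228000
base radius r_b = r_p·cos α = 105.228000·cos 18.367° = 99.867439
roll angle φ = 33.106° = 0.57780870 rad
x = r_b·(cos φ + φ·sin φ) = 99.867439·(0.83766152 + 0.57780870·0.54618968) = 115.172591
y = r_b·(sin φ − φ·cos φ) = 99.867439·(0.54618968 − 0.57780870·0.83766152) = 6.209914

x=115.172591 y=6.209914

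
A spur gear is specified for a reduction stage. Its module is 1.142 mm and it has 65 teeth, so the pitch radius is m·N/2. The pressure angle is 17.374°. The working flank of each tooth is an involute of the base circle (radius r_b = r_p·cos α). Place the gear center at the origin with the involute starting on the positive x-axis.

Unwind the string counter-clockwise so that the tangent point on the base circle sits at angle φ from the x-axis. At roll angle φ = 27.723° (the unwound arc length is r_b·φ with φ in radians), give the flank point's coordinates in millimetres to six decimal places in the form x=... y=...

pitch radius r_p = m·N/2 = 1.142·65/2 = 37.115000
base radius r_b = r_p·cos α = 37.115000·cos 17.374° = 35.421663
roll angle φ = 27.723° = 0.48385763 rad
x = r_b·(cos φ + φ·sin φ) = 35.421663·(0.88520695 + 0.48385763·0.46519743) = 39.328540
y = r_b·(sin φ − φ·cos φ) = 35.421663·(0.46519743 − 0.48385763·0.88520695) = 1.306467

x=39.328540 y=1.306467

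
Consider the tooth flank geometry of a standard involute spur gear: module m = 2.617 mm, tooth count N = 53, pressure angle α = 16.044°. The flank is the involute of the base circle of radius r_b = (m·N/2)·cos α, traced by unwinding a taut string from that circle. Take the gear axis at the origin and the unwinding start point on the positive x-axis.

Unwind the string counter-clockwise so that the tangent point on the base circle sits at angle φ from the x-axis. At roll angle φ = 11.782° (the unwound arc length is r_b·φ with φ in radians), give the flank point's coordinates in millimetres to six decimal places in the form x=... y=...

x=68.043571 y=0.192365

pitch radius r_p = m·N/2 = 2.617·53/2 = 69.350500
base radius r_b = r_p·cos α = 69.350500·cos 16.044° = 66.649280
roll angle φ = 11.782° = 0.20563469 rad
x = r_b·(cos φ + φ·sin φ) = 66.649280·(0.97893158 + 0.20563469·0.20418852) = 68.043571
y = r_b·(sin φ − φ·cos φ) = 66.649280·(0.20418852 − 0.20563469·0.97893158) = 0.192365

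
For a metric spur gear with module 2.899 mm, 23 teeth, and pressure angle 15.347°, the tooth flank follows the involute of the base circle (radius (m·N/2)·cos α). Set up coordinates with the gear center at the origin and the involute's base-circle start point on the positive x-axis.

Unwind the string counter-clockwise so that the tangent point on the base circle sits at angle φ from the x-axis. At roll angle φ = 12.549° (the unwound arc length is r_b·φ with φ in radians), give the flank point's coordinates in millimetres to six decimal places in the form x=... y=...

x=32.911563 y=0.112055

pitch radius r_p = m·N/2 = 2.899·23/2 = 33.338500
base radius r_b = r_p·cos α = 33.338500·cos 15.347° = 32.149670
roll angle φ = 12.549° = 0.21902137 rad
x = r_b·(cos φ + φ·sin φ) = 32.149670·(0.97611055 + 0.21902137·0.21727447) = 32.911563
y = r_b·(sin φ − φ·cos φ) = 32.149670·(0.21727447 − 0.21902137·0.97611055) = 0.112055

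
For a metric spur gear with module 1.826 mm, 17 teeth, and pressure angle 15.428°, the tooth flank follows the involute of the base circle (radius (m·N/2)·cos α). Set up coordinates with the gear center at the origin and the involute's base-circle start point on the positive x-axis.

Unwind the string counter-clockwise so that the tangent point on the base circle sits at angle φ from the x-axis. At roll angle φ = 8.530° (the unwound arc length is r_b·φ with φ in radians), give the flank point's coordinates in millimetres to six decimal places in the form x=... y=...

pitch radius r_p = m·N/2 = 1.826·17/2 = 15.521000
base radius r_b = r_p·cos α = 15.521000·cos 15.428° = 14.961709
roll angle φ = 8.530° = 0.14887659 rad
x = r_b·(cos φ + φ·sin φ) = 14.961709·(0.98893833 + 0.14887659·0.14832724) = 15.126599
y = r_b·(sin φ − φ·cos φ) = 14.961709·(0.14832724 − 0.14887659·0.98893833) = 0.016420

x=15.126599 y=0.016420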